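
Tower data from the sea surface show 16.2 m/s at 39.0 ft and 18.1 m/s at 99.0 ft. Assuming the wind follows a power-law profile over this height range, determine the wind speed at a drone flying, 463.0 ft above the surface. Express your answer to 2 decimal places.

First find α: α = ln(V₂/V₁)/ln(z₂/z₁) = ln(18.1/16.2)/ln(99.0/39.0) = 0.11090/0.93156 = 0.1190
Extrapolate from 99.0 ft to 463.0 ft: V₃ = 18.1 × (463.0/99.0)^0.1190 = 18.1 × 1.2016 = 21.7488 m/s

21.75 m/s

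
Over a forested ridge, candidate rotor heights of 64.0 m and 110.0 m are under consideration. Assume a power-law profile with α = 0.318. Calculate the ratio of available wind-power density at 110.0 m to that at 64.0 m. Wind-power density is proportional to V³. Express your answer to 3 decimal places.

1.676

Speed ratio: V_B/V_A = (z_B/z_A)^α = (110.0/64.0)^0.318 = (1.7188)^0.318 = 1.18795
Power-density ratio: P_B/P_A = (V_B/V_A)³ = (1.18795)³ = 1.67646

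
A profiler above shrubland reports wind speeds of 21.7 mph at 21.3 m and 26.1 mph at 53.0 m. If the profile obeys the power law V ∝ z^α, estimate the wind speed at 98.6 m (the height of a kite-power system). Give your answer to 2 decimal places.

29.60 mph

First find α: α = ln(V₂/V₁)/ln(z₂/z₁) = ln(26.1/21.7)/ln(53.0/21.3) = 0.18462/0.91158 = 0.2025
Extrapolate from 53.0 m to 98.6 m: V₃ = 26.1 × (98.6/53.0)^0.2025 = 26.1 × 1.1340 = 29.5967 mph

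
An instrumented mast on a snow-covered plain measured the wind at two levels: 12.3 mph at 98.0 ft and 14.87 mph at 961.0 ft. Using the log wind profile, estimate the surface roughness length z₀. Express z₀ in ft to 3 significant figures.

z₀ ≈ 0.00176 ft

Log law: V(z) ∝ ln(z/z₀). With r = V₁/V₂ = 12.3/14.87 = 0.82717,
r · ln(z₂/z₀) = ln(z₁/z₀) ⇒ ln z₀ = (ln z₁ − r·ln z₂)/(1 − r)
ln z₀ = (4.58497 − 0.82717×6.86797) / 0.17283 = -6.3415
z₀ = exp(-6.3415) = 0.001762 ft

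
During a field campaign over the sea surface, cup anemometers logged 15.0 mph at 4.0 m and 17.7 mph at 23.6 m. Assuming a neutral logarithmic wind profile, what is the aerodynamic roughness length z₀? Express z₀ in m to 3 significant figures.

Log law: V(z) ∝ ln(z/z₀). With r = V₁/V₂ = 15.0/17.7 = 0.84746,
r · ln(z₂/z₀) = ln(z₁/z₀) ⇒ ln z₀ = (ln z₁ − r·ln z₂)/(1 − r)
ln z₀ = (1.38629 − 0.84746×3.16125) / 0.15254 = -8.4746
z₀ = exp(-8.4746) = 0.0002087 m

z₀ ≈ 0.000209 m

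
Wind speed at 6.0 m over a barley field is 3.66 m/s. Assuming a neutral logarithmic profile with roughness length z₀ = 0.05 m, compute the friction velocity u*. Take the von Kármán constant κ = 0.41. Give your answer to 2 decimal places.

u* ≈ 0.31 m/s

Log law: V(z) = (u*/κ) · ln(z/z₀) ⇒ u* = κ · V / ln(z/z₀)
u* = 0.41 × 3.66 / ln(6.0/0.05) = 0.41 × 3.66 / 4.7875
   = 1.5006 / 4.7875 = 0.3134 m/s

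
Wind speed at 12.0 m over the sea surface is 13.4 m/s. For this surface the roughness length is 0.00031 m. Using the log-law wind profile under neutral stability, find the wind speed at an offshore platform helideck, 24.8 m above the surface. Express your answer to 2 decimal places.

14.32 m/s

Log law: V(z) ∝ ln(z/z₀), so V₂/V₁ = ln(z₂/z₀) / ln(z₁/z₀).
ln(24.8/0.00031) = 11.2898, ln(12.0/0.00031) = 10.5638
V₂ = 13.4 × 11.2898/10.5638 = 13.4 × 1.0687 = 14.3208 m/s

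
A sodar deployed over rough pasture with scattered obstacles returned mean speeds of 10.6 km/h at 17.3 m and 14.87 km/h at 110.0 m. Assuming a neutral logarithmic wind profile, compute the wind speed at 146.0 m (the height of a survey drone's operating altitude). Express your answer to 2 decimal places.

Log law: V ∝ ln(z/z₀). From the pair, with r = V₁/V₂ = 0.71284,
ln z₀ = (ln z₁ − r·ln z₂)/(1 − r) = (2.8507 − 0.71284×4.7005)/0.28716 = -1.7412 → z₀ = 0.1753 m
V₃ = V₁ · ln(z₃/z₀)/ln(z₁/z₀) = 10.6 × 6.7248/4.5919 = 15.5236 km/h

15.52 km/h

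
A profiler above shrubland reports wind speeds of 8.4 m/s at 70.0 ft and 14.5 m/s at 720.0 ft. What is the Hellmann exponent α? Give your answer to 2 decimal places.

Power law: V₂/V₁ = (z₂/z₁)^α ⇒ α = ln(V₂/V₁) / ln(z₂/z₁)
α = ln(14.5/8.4) / ln(720.0/70.0) = ln(1.7262) / ln(10.2857)
  = 0.54592 / 2.33076 = 0.23422

α ≈ 0.23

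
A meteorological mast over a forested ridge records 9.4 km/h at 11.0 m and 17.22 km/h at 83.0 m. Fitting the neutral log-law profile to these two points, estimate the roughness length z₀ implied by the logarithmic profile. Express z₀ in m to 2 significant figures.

Log law: V(z) ∝ ln(z/z₀). With r = V₁/V₂ = 9.4/17.22 = 0.54588,
r · ln(z₂/z₀) = ln(z₁/z₀) ⇒ ln z₀ = (ln z₁ − r·ln z₂)/(1 − r)
ln z₀ = (2.39790 − 0.54588×4.41884) / 0.45412 = -0.0314
z₀ = exp(-0.0314) = 0.9691 m

z₀ ≈ 0.97 m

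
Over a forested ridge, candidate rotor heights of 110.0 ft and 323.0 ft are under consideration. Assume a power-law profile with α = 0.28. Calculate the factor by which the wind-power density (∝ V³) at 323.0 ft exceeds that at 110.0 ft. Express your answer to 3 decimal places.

2.471

Speed ratio: V_B/V_A = (z_B/z_A)^α = (323.0/110.0)^0.28 = (2.9364)^0.28 = 1.35203
Power-density ratio: P_B/P_A = (V_B/V_A)³ = (1.35203)³ = 2.47150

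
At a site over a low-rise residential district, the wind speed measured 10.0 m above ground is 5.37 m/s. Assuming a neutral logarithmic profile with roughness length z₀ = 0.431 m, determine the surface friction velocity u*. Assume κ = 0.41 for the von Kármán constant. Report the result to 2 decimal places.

Log law: V(z) = (u*/κ) · ln(z/z₀) ⇒ u* = κ · V / ln(z/z₀)
u* = 0.41 × 5.37 / ln(10.0/0.431) = 0.41 × 5.37 / 3.1442
   = 2.2017 / 3.1442 = 0.7002 m/s

u* ≈ 0.70 m/s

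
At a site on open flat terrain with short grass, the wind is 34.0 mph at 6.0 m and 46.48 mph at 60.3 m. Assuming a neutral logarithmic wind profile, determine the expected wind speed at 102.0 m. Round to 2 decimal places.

49.32 mph

Log law: V ∝ ln(z/z₀). From the pair, with r = V₁/V₂ = 0.73150,
ln z₀ = (ln z₁ − r·ln z₂)/(1 − r) = (1.7918 − 0.73150×4.0993)/0.26850 = -4.4949 → z₀ = 0.01117 m
V₃ = V₁ · ln(z₃/z₀)/ln(z₁/z₀) = 34.0 × 9.1199/6.2867 = 49.3228 mph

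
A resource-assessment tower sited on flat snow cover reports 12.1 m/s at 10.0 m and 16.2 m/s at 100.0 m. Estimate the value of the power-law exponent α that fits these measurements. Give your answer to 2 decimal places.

Power law: V₂/V₁ = (z₂/z₁)^α ⇒ α = ln(V₂/V₁) / ln(z₂/z₁)
α = ln(16.2/12.1) / ln(100.0/10.0) = ln(1.3388) / ln(10.0000)
  = 0.29181 / 2.30259 = 0.12673

α ≈ 0.13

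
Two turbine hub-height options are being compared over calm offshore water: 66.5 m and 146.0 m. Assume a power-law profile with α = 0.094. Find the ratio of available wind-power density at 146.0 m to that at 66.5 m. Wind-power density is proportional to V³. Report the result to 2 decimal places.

1.25

Speed ratio: V_B/V_A = (z_B/z_A)^α = (146.0/66.5)^0.094 = (2.1955)^0.094 = 1.07672
Power-density ratio: P_B/P_A = (V_B/V_A)³ = (1.07672)³ = 1.24828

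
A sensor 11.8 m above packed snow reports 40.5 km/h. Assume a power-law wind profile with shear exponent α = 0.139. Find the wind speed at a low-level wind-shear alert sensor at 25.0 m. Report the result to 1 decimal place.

45.0 km/h

Power-law profile: V₂ = V₁ · (z₂/z₁)^α
V₂ = 40.5 × (25.0/11.8)^0.139 = 40.5 × (2.1186)^0.139
    = 40.5 × 1.1100 = 44.9549 km/h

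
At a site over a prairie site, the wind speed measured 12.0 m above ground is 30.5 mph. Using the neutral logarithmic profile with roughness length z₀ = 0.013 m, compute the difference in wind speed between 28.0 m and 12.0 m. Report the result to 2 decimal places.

Log law: V₂ = V₁ · ln(z₂/z₀)/ln(z₁/z₀) = 30.5 × 7.6750/6.8277 = 34.2850 mph
ΔV = 34.2850 − 30.5 = 3.7850 mph

3.78 mph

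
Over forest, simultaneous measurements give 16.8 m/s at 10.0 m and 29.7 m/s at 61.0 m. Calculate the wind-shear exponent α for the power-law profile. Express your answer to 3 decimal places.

Power law: V₂/V₁ = (z₂/z₁)^α ⇒ α = ln(V₂/V₁) / ln(z₂/z₁)
α = ln(29.7/16.8) / ln(61.0/10.0) = ln(1.7679) / ln(6.1000)
  = 0.56977 / 1.80829 = 0.31509

α ≈ 0.315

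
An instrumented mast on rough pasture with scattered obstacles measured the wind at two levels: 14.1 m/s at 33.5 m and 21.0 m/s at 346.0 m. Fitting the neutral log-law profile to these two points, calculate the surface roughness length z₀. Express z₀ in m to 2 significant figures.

Log law: V(z) ∝ ln(z/z₀). With r = V₁/V₂ = 14.1/21.0 = 0.67143,
r · ln(z₂/z₀) = ln(z₁/z₀) ⇒ ln z₀ = (ln z₁ − r·ln z₂)/(1 − r)
ln z₀ = (3.51155 − 0.67143×5.84644) / 0.32857 = -1.2598
z₀ = exp(-1.2598) = 0.2837 m

z₀ ≈ 0.28 m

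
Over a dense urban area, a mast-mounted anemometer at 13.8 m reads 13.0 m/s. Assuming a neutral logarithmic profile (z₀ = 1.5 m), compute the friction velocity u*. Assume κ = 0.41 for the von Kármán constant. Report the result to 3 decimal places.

u* ≈ 2.402 m/s

Log law: V(z) = (u*/κ) · ln(z/z₀) ⇒ u* = κ · V / ln(z/z₀)
u* = 0.41 × 13.0 / ln(13.8/1.5) = 0.41 × 13.0 / 2.2192
   = 5.3300 / 2.2192 = 2.4018 m/s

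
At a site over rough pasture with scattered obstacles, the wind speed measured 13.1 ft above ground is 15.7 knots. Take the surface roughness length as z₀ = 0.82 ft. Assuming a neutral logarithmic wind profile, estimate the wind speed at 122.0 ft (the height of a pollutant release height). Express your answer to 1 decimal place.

28.3 knots

Log law: V(z) ∝ ln(z/z₀), so V₂/V₁ = ln(z₂/z₀) / ln(z₁/z₀).
ln(122.0/0.82) = 5.0025, ln(13.1/0.82) = 2.7711
V₂ = 15.7 × 5.0025/2.7711 = 15.7 × 1.8053 = 28.3425 knots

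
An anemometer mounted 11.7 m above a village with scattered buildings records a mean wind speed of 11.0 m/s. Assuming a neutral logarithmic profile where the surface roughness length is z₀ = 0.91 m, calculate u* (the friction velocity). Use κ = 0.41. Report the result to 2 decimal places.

Log law: V(z) = (u*/κ) · ln(z/z₀) ⇒ u* = κ · V / ln(z/z₀)
u* = 0.41 × 11.0 / ln(11.7/0.91) = 0.41 × 11.0 / 2.5539
   = 4.5100 / 2.5539 = 1.7659 m/s

u* ≈ 1.77 m/s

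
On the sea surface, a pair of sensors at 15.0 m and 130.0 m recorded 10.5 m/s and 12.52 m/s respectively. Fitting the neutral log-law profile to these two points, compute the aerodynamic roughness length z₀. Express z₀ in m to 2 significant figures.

Log law: V(z) ∝ ln(z/z₀). With r = V₁/V₂ = 10.5/12.52 = 0.83866,
r · ln(z₂/z₀) = ln(z₁/z₀) ⇒ ln z₀ = (ln z₁ − r·ln z₂)/(1 − r)
ln z₀ = (2.70805 − 0.83866×4.86753) / 0.16134 = -8.5170
z₀ = exp(-8.5170) = 0.0002000 m

z₀ ≈ 0.00020 m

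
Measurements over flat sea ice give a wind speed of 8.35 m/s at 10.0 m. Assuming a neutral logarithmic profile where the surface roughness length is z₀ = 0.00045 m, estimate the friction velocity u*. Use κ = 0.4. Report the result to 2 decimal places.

Log law: V(z) = (u*/κ) · ln(z/z₀) ⇒ u* = κ · V / ln(z/z₀)
u* = 0.4 × 8.35 / ln(10.0/0.00045) = 0.4 × 8.35 / 10.0088
   = 3.3400 / 10.0088 = 0.3337 m/s

u* ≈ 0.33 m/s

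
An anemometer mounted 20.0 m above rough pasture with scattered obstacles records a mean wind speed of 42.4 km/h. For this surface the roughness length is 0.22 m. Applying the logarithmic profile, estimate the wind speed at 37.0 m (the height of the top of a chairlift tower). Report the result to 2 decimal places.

48.18 km/h

Log law: V(z) ∝ ln(z/z₀), so V₂/V₁ = ln(z₂/z₀) / ln(z₁/z₀).
ln(37.0/0.22) = 5.1250, ln(20.0/0.22) = 4.5099
V₂ = 42.4 × 5.1250/4.5099 = 42.4 × 1.1364 = 48.1837 km/h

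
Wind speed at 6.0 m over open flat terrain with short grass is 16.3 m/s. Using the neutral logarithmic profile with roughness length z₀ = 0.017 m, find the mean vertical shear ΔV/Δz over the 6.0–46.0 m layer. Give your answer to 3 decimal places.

0.141 m/s/m

Log law: V₂ = V₁ · ln(z₂/z₀)/ln(z₁/z₀) = 16.3 × 7.9032/5.8663 = 21.9596 m/s
ΔV/Δz = (21.9596 − 16.3)/(46.0 − 6.0) = 5.6596/40.0000 = 0.14149 m/s/m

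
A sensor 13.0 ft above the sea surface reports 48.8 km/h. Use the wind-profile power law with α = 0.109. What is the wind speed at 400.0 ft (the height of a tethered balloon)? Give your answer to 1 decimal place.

70.9 km/h

Power-law profile: V₂ = V₁ · (z₂/z₁)^α
V₂ = 48.8 × (400.0/13.0)^0.109 = 48.8 × (30.7692)^0.109
    = 48.8 × 1.4528 = 70.8965 km/h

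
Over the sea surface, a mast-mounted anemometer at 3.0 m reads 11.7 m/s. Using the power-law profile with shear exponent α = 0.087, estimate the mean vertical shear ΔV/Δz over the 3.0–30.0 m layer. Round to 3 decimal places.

Power law: V₂ = V₁ · (z₂/z₁)^α = 11.7 × (10.0000)^0.087 = 14.2951 m/s
ΔV/Δz = (14.2951 − 11.7)/(30.0 − 3.0) = 2.5951/27.0000 = 0.09611 m/s/m

0.096 m/s/m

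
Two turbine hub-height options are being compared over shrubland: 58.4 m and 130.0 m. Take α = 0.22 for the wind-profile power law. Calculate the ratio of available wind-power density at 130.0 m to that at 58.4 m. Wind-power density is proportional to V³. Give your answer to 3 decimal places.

1.696

Speed ratio: V_B/V_A = (z_B/z_A)^α = (130.0/58.4)^0.22 = (2.2260)^0.22 = 1.19250
Power-density ratio: P_B/P_A = (V_B/V_A)³ = (1.19250)³ = 1.69578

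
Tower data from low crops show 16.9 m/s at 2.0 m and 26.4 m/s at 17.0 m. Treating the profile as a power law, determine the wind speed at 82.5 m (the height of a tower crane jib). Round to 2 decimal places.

36.69 m/s

First find α: α = ln(V₂/V₁)/ln(z₂/z₁) = ln(26.4/16.9)/ln(17.0/2.0) = 0.44605/2.14007 = 0.2084
Extrapolate from 17.0 m to 82.5 m: V₃ = 26.4 × (82.5/17.0)^0.2084 = 26.4 × 1.3899 = 36.6933 m/s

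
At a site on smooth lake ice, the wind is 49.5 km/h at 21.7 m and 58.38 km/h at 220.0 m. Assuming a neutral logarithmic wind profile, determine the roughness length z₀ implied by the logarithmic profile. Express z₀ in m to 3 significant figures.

Log law: V(z) ∝ ln(z/z₀). With r = V₁/V₂ = 49.5/58.38 = 0.84789,
r · ln(z₂/z₀) = ln(z₁/z₀) ⇒ ln z₀ = (ln z₁ − r·ln z₂)/(1 − r)
ln z₀ = (3.07731 − 0.84789×5.39363) / 0.15211 = -9.8346
z₀ = exp(-9.8346) = 0.00005357 m

z₀ ≈ 0.0000536 m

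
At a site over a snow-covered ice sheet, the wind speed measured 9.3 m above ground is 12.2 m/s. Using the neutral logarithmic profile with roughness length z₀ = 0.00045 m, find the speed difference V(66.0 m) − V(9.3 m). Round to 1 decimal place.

Log law: V₂ = V₁ · ln(z₂/z₀)/ln(z₁/z₀) = 12.2 × 11.8959/9.9363 = 14.6061 m/s
ΔV = 14.6061 − 12.2 = 2.4061 m/s

2.4 m/s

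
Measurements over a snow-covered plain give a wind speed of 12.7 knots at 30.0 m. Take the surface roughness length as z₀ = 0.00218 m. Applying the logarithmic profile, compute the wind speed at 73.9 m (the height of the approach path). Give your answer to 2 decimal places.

Log law: V(z) ∝ ln(z/z₀), so V₂/V₁ = ln(z₂/z₀) / ln(z₁/z₀).
ln(73.9/0.00218) = 10.4311, ln(30.0/0.00218) = 9.5296
V₂ = 12.7 × 10.4311/9.5296 = 12.7 × 1.0946 = 13.9014 knots

13.90 knots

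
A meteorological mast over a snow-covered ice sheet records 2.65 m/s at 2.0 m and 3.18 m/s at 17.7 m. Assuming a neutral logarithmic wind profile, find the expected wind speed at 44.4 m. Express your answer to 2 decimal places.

3.40 m/s

Log law: V ∝ ln(z/z₀). From the pair, with r = V₁/V₂ = 0.83333,
ln z₀ = (ln z₁ − r·ln z₂)/(1 − r) = (0.6931 − 0.83333×2.8736)/0.16667 = -10.2089 → z₀ = 0.00003684 m
V₃ = V₁ · ln(z₃/z₀)/ln(z₁/z₀) = 2.65 × 14.0022/10.9021 = 3.4035 m/s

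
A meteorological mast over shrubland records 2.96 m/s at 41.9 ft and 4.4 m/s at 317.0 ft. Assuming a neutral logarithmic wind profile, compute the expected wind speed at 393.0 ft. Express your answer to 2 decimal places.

Log law: V ∝ ln(z/z₀). From the pair, with r = V₁/V₂ = 0.67273,
ln z₀ = (ln z₁ − r·ln z₂)/(1 − r) = (3.7353 − 0.67273×5.7589)/0.32727 = -0.4244 → z₀ = 0.6542 ft
V₃ = V₁ · ln(z₃/z₀)/ln(z₁/z₀) = 2.96 × 6.3982/4.1597 = 4.5529 m/s

4.55 m/s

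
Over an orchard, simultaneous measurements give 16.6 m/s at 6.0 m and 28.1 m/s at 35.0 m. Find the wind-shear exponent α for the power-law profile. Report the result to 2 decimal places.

Power law: V₂/V₁ = (z₂/z₁)^α ⇒ α = ln(V₂/V₁) / ln(z₂/z₁)
α = ln(28.1/16.6) / ln(35.0/6.0) = ln(1.6928) / ln(5.8333)
  = 0.52637 / 1.76359 = 0.29846

α ≈ 0.30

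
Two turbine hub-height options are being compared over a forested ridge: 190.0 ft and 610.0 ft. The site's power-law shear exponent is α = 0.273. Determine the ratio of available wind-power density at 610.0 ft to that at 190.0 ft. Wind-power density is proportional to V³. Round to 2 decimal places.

Speed ratio: V_B/V_A = (z_B/z_A)^α = (610.0/190.0)^0.273 = (3.2105)^0.273 = 1.37498
Power-density ratio: P_B/P_A = (V_B/V_A)³ = (1.37498)³ = 2.59948

2.60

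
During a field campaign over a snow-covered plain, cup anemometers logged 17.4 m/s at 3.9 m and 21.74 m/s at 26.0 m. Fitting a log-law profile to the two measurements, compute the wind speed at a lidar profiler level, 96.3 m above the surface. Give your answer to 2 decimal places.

24.74 m/s

Log law: V ∝ ln(z/z₀). From the pair, with r = V₁/V₂ = 0.80037,
ln z₀ = (ln z₁ − r·ln z₂)/(1 − r) = (1.3610 − 0.80037×3.2581)/0.19963 = -6.2450 → z₀ = 0.001940 m
V₃ = V₁ · ln(z₃/z₀)/ln(z₁/z₀) = 17.4 × 10.8125/7.6060 = 24.7354 m/s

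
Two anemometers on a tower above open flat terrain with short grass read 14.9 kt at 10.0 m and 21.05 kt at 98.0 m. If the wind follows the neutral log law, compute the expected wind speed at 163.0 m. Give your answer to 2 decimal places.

Log law: V ∝ ln(z/z₀). From the pair, with r = V₁/V₂ = 0.70784,
ln z₀ = (ln z₁ − r·ln z₂)/(1 − r) = (2.3026 − 0.70784×4.5850)/0.29216 = -3.2271 → z₀ = 0.03967 m
V₃ = V₁ · ln(z₃/z₀)/ln(z₁/z₀) = 14.9 × 8.3208/5.5297 = 22.4209 kt

22.42 kt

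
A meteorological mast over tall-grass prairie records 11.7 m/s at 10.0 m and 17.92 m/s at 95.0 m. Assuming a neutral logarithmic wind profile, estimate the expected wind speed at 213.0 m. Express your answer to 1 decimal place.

Log law: V ∝ ln(z/z₀). From the pair, with r = V₁/V₂ = 0.65290,
ln z₀ = (ln z₁ − r·ln z₂)/(1 − r) = (2.3026 − 0.65290×4.5539)/0.34710 = -1.9322 → z₀ = 0.1448 m
V₃ = V₁ · ln(z₃/z₀)/ln(z₁/z₀) = 11.7 × 7.2935/4.2347 = 20.1508 m/s

20.2 m/s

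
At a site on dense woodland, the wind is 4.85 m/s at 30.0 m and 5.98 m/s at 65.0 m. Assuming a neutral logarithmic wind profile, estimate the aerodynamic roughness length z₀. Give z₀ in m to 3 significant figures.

Log law: V(z) ∝ ln(z/z₀). With r = V₁/V₂ = 4.85/5.98 = 0.81104,
r · ln(z₂/z₀) = ln(z₁/z₀) ⇒ ln z₀ = (ln z₁ − r·ln z₂)/(1 − r)
ln z₀ = (3.40120 − 0.81104×4.17439) / 0.18896 = 0.0826
z₀ = exp(0.0826) = 1.086 m

z₀ ≈ 1.09 m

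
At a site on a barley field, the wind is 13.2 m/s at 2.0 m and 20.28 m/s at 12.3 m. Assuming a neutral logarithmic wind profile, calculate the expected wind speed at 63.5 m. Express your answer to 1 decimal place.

26.7 m/s

Log law: V ∝ ln(z/z₀). From the pair, with r = V₁/V₂ = 0.65089,
ln z₀ = (ln z₁ − r·ln z₂)/(1 − r) = (0.6931 − 0.65089×2.5096)/0.34911 = -2.6935 → z₀ = 0.06765 m
V₃ = V₁ · ln(z₃/z₀)/ln(z₁/z₀) = 13.2 × 6.8445/3.3866 = 26.6779 m/s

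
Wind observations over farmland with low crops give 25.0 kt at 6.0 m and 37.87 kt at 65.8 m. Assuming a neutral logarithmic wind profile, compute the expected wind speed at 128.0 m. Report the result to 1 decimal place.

Log law: V ∝ ln(z/z₀). From the pair, with r = V₁/V₂ = 0.66015,
ln z₀ = (ln z₁ − r·ln z₂)/(1 − r) = (1.7918 − 0.66015×4.1866)/0.33985 = -2.8603 → z₀ = 0.05725 m
V₃ = V₁ · ln(z₃/z₀)/ln(z₁/z₀) = 25.0 × 7.7123/4.6520 = 41.4459 kt

41.4 kt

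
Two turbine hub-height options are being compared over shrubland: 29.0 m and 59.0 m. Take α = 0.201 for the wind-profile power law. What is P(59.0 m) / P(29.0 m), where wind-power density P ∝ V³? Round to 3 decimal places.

Speed ratio: V_B/V_A = (z_B/z_A)^α = (59.0/29.0)^0.201 = (2.0345)^0.201 = 1.15345
Power-density ratio: P_B/P_A = (V_B/V_A)³ = (1.15345)³ = 1.53461

1.535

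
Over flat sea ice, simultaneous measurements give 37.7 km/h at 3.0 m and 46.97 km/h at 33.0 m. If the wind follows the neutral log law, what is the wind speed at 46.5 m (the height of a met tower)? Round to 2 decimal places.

Log law: V ∝ ln(z/z₀). From the pair, with r = V₁/V₂ = 0.80264,
ln z₀ = (ln z₁ − r·ln z₂)/(1 − r) = (1.0986 − 0.80264×3.4965)/0.19736 = -8.6533 → z₀ = 0.0001745 m
V₃ = V₁ · ln(z₃/z₀)/ln(z₁/z₀) = 37.7 × 12.4928/9.7520 = 48.2958 km/h

48.30 km/h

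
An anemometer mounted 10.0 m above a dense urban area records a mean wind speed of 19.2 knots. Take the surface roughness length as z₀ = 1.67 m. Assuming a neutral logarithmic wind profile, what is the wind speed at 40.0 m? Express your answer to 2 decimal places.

Log law: V(z) ∝ ln(z/z₀), so V₂/V₁ = ln(z₂/z₀) / ln(z₁/z₀).
ln(40.0/1.67) = 3.1761, ln(10.0/1.67) = 1.7898
V₂ = 19.2 × 3.1761/1.7898 = 19.2 × 1.7746 = 34.0717 knots

34.07 knots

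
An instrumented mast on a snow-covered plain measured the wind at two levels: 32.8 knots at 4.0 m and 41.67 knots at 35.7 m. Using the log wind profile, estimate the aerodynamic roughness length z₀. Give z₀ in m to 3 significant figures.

z₀ ≈ 0.00122 m

Log law: V(z) ∝ ln(z/z₀). With r = V₁/V₂ = 32.8/41.67 = 0.78714,
r · ln(z₂/z₀) = ln(z₁/z₀) ⇒ ln z₀ = (ln z₁ − r·ln z₂)/(1 − r)
ln z₀ = (1.38629 − 0.78714×3.57515) / 0.21286 = -6.7078
z₀ = exp(-6.7078) = 0.001221 m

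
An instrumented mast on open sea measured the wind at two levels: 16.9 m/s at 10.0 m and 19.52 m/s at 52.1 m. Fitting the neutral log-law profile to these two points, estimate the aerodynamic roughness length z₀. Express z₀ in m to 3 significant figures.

z₀ ≈ 0.000238 m

Log law: V(z) ∝ ln(z/z₀). With r = V₁/V₂ = 16.9/19.52 = 0.86578,
r · ln(z₂/z₀) = ln(z₁/z₀) ⇒ ln z₀ = (ln z₁ − r·ln z₂)/(1 − r)
ln z₀ = (2.30259 − 0.86578×3.95316) / 0.13422 = -8.3443
z₀ = exp(-8.3443) = 0.0002378 m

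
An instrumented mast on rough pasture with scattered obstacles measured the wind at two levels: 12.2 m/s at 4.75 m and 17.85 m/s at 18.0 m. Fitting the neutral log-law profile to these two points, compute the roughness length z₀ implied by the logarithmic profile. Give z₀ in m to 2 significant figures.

Log law: V(z) ∝ ln(z/z₀). With r = V₁/V₂ = 12.2/17.85 = 0.68347,
r · ln(z₂/z₀) = ln(z₁/z₀) ⇒ ln z₀ = (ln z₁ − r·ln z₂)/(1 − r)
ln z₀ = (1.55814 − 0.68347×2.89037) / 0.31653 = -1.3185
z₀ = exp(-1.3185) = 0.2675 m

z₀ ≈ 0.27 m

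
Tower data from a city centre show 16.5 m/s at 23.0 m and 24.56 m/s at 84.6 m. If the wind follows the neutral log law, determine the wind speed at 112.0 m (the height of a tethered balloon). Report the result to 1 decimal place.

Log law: V ∝ ln(z/z₀). From the pair, with r = V₁/V₂ = 0.67182,
ln z₀ = (ln z₁ − r·ln z₂)/(1 − r) = (3.1355 − 0.67182×4.4379)/0.32818 = 0.4692 → z₀ = 1.599 m
V₃ = V₁ · ln(z₃/z₀)/ln(z₁/z₀) = 16.5 × 4.2493/2.6663 = 26.2962 m/s

26.3 m/s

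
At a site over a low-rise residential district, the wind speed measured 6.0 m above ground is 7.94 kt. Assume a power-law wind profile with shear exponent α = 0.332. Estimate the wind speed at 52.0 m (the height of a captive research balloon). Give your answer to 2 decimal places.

Power-law profile: V₂ = V₁ · (z₂/z₁)^α
V₂ = 7.94 × (52.0/6.0)^0.332 = 7.94 × (8.6667)^0.332
    = 7.94 × 2.0482 = 16.2625 kt

16.26 kt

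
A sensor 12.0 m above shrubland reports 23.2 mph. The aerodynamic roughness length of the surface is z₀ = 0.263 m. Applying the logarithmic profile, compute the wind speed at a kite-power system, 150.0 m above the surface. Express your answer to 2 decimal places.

Log law: V(z) ∝ ln(z/z₀), so V₂/V₁ = ln(z₂/z₀) / ln(z₁/z₀).
ln(150.0/0.263) = 6.3462, ln(12.0/0.263) = 3.8205
V₂ = 23.2 × 6.3462/3.8205 = 23.2 × 1.6611 = 38.5375 mph

38.54 mph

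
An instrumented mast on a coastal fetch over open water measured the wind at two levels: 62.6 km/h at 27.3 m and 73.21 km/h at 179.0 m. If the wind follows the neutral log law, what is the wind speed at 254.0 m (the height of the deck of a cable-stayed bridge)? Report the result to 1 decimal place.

75.2 km/h

Log law: V ∝ ln(z/z₀). From the pair, with r = V₁/V₂ = 0.85507,
ln z₀ = (ln z₁ − r·ln z₂)/(1 − r) = (3.3069 − 0.85507×5.1874)/0.14493 = -7.7882 → z₀ = 0.0004146 m
V₃ = V₁ · ln(z₃/z₀)/ln(z₁/z₀) = 62.6 × 13.3256/11.0951 = 75.1845 km/h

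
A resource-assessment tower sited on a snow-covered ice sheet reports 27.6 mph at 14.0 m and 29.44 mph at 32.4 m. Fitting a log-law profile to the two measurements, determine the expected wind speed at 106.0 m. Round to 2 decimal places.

32.04 mph

Log law: V ∝ ln(z/z₀). From the pair, with r = V₁/V₂ = 0.93750,
ln z₀ = (ln z₁ − r·ln z₂)/(1 − r) = (2.6391 − 0.93750×3.4782)/0.06250 = -9.9475 → z₀ = 0.00004785 m
V₃ = V₁ · ln(z₃/z₀)/ln(z₁/z₀) = 27.6 × 14.6109/12.5865 = 32.0391 mph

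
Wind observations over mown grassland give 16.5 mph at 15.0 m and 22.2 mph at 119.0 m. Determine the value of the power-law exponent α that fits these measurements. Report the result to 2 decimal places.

Power law: V₂/V₁ = (z₂/z₁)^α ⇒ α = ln(V₂/V₁) / ln(z₂/z₁)
α = ln(22.2/16.5) / ln(119.0/15.0) = ln(1.3455) / ln(7.9333)
  = 0.29673 / 2.07107 = 0.14327

α ≈ 0.14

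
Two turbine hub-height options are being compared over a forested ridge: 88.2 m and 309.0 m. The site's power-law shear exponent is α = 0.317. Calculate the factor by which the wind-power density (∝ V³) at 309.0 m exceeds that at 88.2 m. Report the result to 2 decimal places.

Speed ratio: V_B/V_A = (z_B/z_A)^α = (309.0/88.2)^0.317 = (3.5034)^0.317 = 1.48800
Power-density ratio: P_B/P_A = (V_B/V_A)³ = (1.48800)³ = 3.29465

3.29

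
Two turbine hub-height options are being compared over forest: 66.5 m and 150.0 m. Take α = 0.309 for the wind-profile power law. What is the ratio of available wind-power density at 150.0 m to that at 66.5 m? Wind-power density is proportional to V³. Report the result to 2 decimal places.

2.13

Speed ratio: V_B/V_A = (z_B/z_A)^α = (150.0/66.5)^0.309 = (2.2556)^0.309 = 1.28576
Power-density ratio: P_B/P_A = (V_B/V_A)³ = (1.28576)³ = 2.12560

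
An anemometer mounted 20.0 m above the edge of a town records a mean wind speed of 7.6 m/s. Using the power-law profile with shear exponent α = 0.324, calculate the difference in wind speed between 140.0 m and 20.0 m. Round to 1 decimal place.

6.7 m/s

Power law: V₂ = V₁ · (z₂/z₁)^α = 7.6 × (7.0000)^0.324 = 14.2766 m/s
ΔV = 14.2766 − 7.6 = 6.6766 m/s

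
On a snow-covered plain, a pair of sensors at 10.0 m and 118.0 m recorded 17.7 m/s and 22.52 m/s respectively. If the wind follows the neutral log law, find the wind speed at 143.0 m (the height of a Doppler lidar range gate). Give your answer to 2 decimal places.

Log law: V ∝ ln(z/z₀). From the pair, with r = V₁/V₂ = 0.78597,
ln z₀ = (ln z₁ − r·ln z₂)/(1 − r) = (2.3026 − 0.78597×4.7707)/0.21403 = -6.7608 → z₀ = 0.001158 m
V₃ = V₁ · ln(z₃/z₀)/ln(z₁/z₀) = 17.7 × 11.7236/9.0634 = 22.8953 m/s

22.90 m/s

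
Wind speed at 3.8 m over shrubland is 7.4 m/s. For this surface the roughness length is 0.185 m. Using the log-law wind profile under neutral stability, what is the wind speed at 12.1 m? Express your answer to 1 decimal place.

10.2 m/s

Log law: V(z) ∝ ln(z/z₀), so V₂/V₁ = ln(z₂/z₀) / ln(z₁/z₀).
ln(12.1/0.185) = 4.1806, ln(3.8/0.185) = 3.0224
V₂ = 7.4 × 4.1806/3.0224 = 7.4 × 1.3832 = 10.2357 m/s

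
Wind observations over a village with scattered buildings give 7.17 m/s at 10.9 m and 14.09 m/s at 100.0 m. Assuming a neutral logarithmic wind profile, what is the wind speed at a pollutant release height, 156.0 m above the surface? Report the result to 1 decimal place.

Log law: V ∝ ln(z/z₀). From the pair, with r = V₁/V₂ = 0.50887,
ln z₀ = (ln z₁ − r·ln z₂)/(1 − r) = (2.3888 − 0.50887×4.6052)/0.49113 = 0.0923 → z₀ = 1.097 m
V₃ = V₁ · ln(z₃/z₀)/ln(z₁/z₀) = 7.17 × 4.9576/2.2965 = 15.4784 m/s

15.5 m/s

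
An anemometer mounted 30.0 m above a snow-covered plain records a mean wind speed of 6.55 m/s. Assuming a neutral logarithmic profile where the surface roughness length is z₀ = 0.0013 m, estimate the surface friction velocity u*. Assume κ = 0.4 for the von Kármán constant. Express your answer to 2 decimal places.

Log law: V(z) = (u*/κ) · ln(z/z₀) ⇒ u* = κ · V / ln(z/z₀)
u* = 0.4 × 6.55 / ln(30.0/0.0013) = 0.4 × 6.55 / 10.0466
   = 2.6200 / 10.0466 = 0.2608 m/s

u* ≈ 0.26 m/s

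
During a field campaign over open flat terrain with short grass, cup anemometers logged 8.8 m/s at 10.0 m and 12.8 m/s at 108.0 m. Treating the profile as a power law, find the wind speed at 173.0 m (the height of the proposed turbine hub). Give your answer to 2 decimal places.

13.79 m/s

First find α: α = ln(V₂/V₁)/ln(z₂/z₁) = ln(12.8/8.8)/ln(108.0/10.0) = 0.37469/2.37955 = 0.1575
Extrapolate from 108.0 m to 173.0 m: V₃ = 12.8 × (173.0/108.0)^0.1575 = 12.8 × 1.0770 = 13.7858 m/s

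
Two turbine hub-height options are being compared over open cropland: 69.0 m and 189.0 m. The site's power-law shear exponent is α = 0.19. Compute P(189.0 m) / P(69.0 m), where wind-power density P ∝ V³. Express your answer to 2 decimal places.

1.78

Speed ratio: V_B/V_A = (z_B/z_A)^α = (189.0/69.0)^0.19 = (2.7391)^0.19 = 1.21101
Power-density ratio: P_B/P_A = (V_B/V_A)³ = (1.21101)³ = 1.77598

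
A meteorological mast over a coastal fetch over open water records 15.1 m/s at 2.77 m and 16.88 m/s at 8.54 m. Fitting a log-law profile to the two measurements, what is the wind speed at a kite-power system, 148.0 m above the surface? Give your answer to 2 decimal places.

21.39 m/s

Log law: V ∝ ln(z/z₀). From the pair, with r = V₁/V₂ = 0.89455,
ln z₀ = (ln z₁ − r·ln z₂)/(1 − r) = (1.0188 − 0.89455×2.1448)/0.10545 = -8.5324 → z₀ = 0.0001970 m
V₃ = V₁ · ln(z₃/z₀)/ln(z₁/z₀) = 15.1 × 13.5297/9.5513 = 21.3895 m/s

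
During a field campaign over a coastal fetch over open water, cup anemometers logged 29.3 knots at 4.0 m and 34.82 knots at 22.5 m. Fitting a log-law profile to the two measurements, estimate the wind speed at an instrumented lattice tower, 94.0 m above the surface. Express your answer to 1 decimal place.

39.4 knots

Log law: V ∝ ln(z/z₀). From the pair, with r = V₁/V₂ = 0.84147,
ln z₀ = (ln z₁ − r·ln z₂)/(1 − r) = (1.3863 − 0.84147×3.1135)/0.15853 = -7.7817 → z₀ = 0.0004173 m
V₃ = V₁ · ln(z₃/z₀)/ln(z₁/z₀) = 29.3 × 12.3250/9.1680 = 39.3894 knots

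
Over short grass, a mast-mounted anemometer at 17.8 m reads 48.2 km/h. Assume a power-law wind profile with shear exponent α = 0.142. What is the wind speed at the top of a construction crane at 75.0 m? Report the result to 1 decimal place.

Power-law profile: V₂ = V₁ · (z₂/z₁)^α
V₂ = 48.2 × (75.0/17.8)^0.142 = 48.2 × (4.2135)^0.142
    = 48.2 × 1.2266 = 59.1216 km/h

59.1 km/h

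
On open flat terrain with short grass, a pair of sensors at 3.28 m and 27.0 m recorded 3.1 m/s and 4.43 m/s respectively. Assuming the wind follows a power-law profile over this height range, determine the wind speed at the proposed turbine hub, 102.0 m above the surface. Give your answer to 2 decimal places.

First find α: α = ln(V₂/V₁)/ln(z₂/z₁) = ln(4.43/3.1)/ln(27.0/3.28) = 0.35700/2.10799 = 0.1694
Extrapolate from 27.0 m to 102.0 m: V₃ = 4.43 × (102.0/27.0)^0.1694 = 4.43 × 1.2524 = 5.5483 m/s

5.55 m/s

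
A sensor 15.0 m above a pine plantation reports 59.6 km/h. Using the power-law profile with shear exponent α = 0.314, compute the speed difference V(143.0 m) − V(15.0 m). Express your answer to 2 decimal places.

Power law: V₂ = V₁ · (z₂/z₁)^α = 59.6 × (9.5333)^0.314 = 120.9843 km/h
ΔV = 120.9843 − 59.6 = 61.3843 km/h

61.38 km/h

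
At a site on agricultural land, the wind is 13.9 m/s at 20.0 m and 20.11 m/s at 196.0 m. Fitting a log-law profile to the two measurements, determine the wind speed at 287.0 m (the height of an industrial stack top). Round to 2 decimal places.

Log law: V ∝ ln(z/z₀). From the pair, with r = V₁/V₂ = 0.69120,
ln z₀ = (ln z₁ − r·ln z₂)/(1 − r) = (2.9957 − 0.69120×5.2781)/0.30880 = -2.1130 → z₀ = 0.1209 m
V₃ = V₁ · ln(z₃/z₀)/ln(z₁/z₀) = 13.9 × 7.7725/5.1087 = 21.1476 m/s

21.15 m/s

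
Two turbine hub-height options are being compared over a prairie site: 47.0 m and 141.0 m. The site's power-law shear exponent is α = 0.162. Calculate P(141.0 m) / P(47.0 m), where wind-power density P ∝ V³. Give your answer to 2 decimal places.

Speed ratio: V_B/V_A = (z_B/z_A)^α = (141.0/47.0)^0.162 = (3.0000)^0.162 = 1.19480
Power-density ratio: P_B/P_A = (V_B/V_A)³ = (1.19480)³ = 1.70561

1.71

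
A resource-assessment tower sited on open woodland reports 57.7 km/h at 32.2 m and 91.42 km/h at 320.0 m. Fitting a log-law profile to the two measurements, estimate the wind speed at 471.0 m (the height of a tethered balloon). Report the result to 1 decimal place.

97.1 km/h

Log law: V ∝ ln(z/z₀). From the pair, with r = V₁/V₂ = 0.63115,
ln z₀ = (ln z₁ − r·ln z₂)/(1 − r) = (3.4720 − 0.63115×5.7683)/0.36885 = -0.4574 → z₀ = 0.6329 m
V₃ = V₁ · ln(z₃/z₀)/ln(z₁/z₀) = 57.7 × 6.6123/3.9294 = 97.0960 km/h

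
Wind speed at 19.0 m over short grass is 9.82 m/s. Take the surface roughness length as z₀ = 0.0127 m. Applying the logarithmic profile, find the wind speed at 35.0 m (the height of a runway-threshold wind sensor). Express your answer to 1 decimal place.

Log law: V(z) ∝ ln(z/z₀), so V₂/V₁ = ln(z₂/z₀) / ln(z₁/z₀).
ln(35.0/0.0127) = 7.9215, ln(19.0/0.0127) = 7.3106
V₂ = 9.82 × 7.9215/7.3106 = 9.82 × 1.0836 = 10.6406 m/s

10.6 m/s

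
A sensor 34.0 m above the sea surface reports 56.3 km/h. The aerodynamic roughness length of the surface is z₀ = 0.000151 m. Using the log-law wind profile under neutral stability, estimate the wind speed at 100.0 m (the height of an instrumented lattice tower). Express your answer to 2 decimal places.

61.23 km/h

Log law: V(z) ∝ ln(z/z₀), so V₂/V₁ = ln(z₂/z₀) / ln(z₁/z₀).
ln(100.0/0.000151) = 13.4034, ln(34.0/0.000151) = 12.3246
V₂ = 56.3 × 13.4034/12.3246 = 56.3 × 1.0875 = 61.2281 km/h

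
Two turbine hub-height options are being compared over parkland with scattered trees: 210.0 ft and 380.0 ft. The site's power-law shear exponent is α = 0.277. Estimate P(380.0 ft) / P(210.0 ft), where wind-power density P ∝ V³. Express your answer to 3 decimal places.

Speed ratio: V_B/V_A = (z_B/z_A)^α = (380.0/210.0)^0.277 = (1.8095)^0.277 = 1.17854
Power-density ratio: P_B/P_A = (V_B/V_A)³ = (1.17854)³ = 1.63695

1.637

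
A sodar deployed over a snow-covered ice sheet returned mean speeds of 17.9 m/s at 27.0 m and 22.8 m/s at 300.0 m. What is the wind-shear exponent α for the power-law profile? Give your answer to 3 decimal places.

α ≈ 0.100

Power law: V₂/V₁ = (z₂/z₁)^α ⇒ α = ln(V₂/V₁) / ln(z₂/z₁)
α = ln(22.8/17.9) / ln(300.0/27.0) = ln(1.2737) / ln(11.1111)
  = 0.24196 / 2.40795 = 0.10048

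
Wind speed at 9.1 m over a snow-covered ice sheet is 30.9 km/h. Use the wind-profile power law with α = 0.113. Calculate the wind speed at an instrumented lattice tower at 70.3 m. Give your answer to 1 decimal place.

38.9 km/h

Power-law profile: V₂ = V₁ · (z₂/z₁)^α
V₂ = 30.9 × (70.3/9.1)^0.113 = 30.9 × (7.7253)^0.113
    = 30.9 × 1.2599 = 38.9307 km/h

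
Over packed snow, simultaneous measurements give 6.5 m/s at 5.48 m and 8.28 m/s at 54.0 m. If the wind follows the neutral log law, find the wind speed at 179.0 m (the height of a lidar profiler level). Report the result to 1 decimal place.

Log law: V ∝ ln(z/z₀). From the pair, with r = V₁/V₂ = 0.78502,
ln z₀ = (ln z₁ − r·ln z₂)/(1 − r) = (1.7011 − 0.78502×3.9890)/0.21498 = -6.6535 → z₀ = 0.001289 m
V₃ = V₁ · ln(z₃/z₀)/ln(z₁/z₀) = 6.5 × 11.8409/8.3546 = 9.2124 m/s

9.2 m/s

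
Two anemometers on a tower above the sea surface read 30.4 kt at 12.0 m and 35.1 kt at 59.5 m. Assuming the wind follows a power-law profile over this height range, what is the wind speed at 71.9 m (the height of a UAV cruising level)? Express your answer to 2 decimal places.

35.70 kt

First find α: α = ln(V₂/V₁)/ln(z₂/z₁) = ln(35.1/30.4)/ln(59.5/12.0) = 0.14376/1.60107 = 0.0898
Extrapolate from 59.5 m to 71.9 m: V₃ = 35.1 × (71.9/59.5)^0.0898 = 35.1 × 1.0171 = 35.7017 kt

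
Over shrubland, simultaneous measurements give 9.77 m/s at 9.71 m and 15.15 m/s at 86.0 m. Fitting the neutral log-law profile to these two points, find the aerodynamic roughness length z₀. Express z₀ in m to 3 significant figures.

Log law: V(z) ∝ ln(z/z₀). With r = V₁/V₂ = 9.77/15.15 = 0.64488,
r · ln(z₂/z₀) = ln(z₁/z₀) ⇒ ln z₀ = (ln z₁ − r·ln z₂)/(1 − r)
ln z₀ = (2.27316 − 0.64488×4.45435) / 0.35512 = -1.6879
z₀ = exp(-1.6879) = 0.1849 m

z₀ ≈ 0.185 m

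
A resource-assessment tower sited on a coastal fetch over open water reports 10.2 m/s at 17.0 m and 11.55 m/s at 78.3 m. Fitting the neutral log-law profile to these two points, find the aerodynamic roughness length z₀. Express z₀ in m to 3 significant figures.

z₀ ≈ 0.000165 m

Log law: V(z) ∝ ln(z/z₀). With r = V₁/V₂ = 10.2/11.55 = 0.88312,
r · ln(z₂/z₀) = ln(z₁/z₀) ⇒ ln z₀ = (ln z₁ − r·ln z₂)/(1 − r)
ln z₀ = (2.83321 − 0.88312×4.36055) / 0.11688 = -8.7066
z₀ = exp(-8.7066) = 0.0001655 m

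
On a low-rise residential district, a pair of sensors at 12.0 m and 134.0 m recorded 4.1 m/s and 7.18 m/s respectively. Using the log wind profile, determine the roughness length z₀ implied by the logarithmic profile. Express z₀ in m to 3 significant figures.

z₀ ≈ 0.483 m

Log law: V(z) ∝ ln(z/z₀). With r = V₁/V₂ = 4.1/7.18 = 0.57103,
r · ln(z₂/z₀) = ln(z₁/z₀) ⇒ ln z₀ = (ln z₁ − r·ln z₂)/(1 − r)
ln z₀ = (2.48491 − 0.57103×4.89784) / 0.42897 = -0.7271
z₀ = exp(-0.7271) = 0.4833 m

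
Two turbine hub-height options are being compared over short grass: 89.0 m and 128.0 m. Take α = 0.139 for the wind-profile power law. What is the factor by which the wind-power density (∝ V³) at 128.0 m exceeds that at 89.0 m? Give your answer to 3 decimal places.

1.164

Speed ratio: V_B/V_A = (z_B/z_A)^α = (128.0/89.0)^0.139 = (1.4382)^0.139 = 1.05181
Power-density ratio: P_B/P_A = (V_B/V_A)³ = (1.05181)³ = 1.16362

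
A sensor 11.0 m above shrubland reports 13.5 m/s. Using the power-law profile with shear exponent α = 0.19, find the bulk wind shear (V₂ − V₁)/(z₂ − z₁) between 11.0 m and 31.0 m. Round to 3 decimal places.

0.147 m/s/m

Power law: V₂ = V₁ · (z₂/z₁)^α = 13.5 × (2.8182)^0.19 = 16.4372 m/s
ΔV/Δz = (16.4372 − 13.5)/(31.0 − 11.0) = 2.9372/20.0000 = 0.14686 m/s/m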